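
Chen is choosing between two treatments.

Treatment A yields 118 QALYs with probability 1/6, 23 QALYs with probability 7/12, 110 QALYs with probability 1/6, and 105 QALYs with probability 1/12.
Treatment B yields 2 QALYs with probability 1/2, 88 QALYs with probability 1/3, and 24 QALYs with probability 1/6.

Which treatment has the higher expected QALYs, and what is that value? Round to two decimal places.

Treatment A = 1/6 × 118 + 7/12 × 23 + 1/6 × 110 + 1/12 × 105 = 19.6667 + 13.4167 + 18.3333 + 8.75 = 60.1667
Treatment B = 1/2 × 2 + 1/3 × 88 + 1/6 × 24 = 1 + 29.3333 + 4 = 34.3333

Treatment A (60.17 QALYs)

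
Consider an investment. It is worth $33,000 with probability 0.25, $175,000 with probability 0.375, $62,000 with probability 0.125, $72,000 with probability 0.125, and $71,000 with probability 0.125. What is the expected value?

EV = 0.25 × 33000 + 0.375 × 175000 + 0.125 × 62000 + 0.125 × 72000 + 0.125 × 71000 = 8250 + 65625 + 7750 + 9000 + 8875 = 99500

$99,500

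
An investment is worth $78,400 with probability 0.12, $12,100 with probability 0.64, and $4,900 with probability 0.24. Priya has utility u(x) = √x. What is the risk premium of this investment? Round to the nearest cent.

E[u] = 0.12·√78400 + 0.64·√12100 + 0.24·√4900 = 0.12·280 + 0.64·110 + 0.24·70 = 120.8
CE = (120.8)² = 14592.64
Risk premium = EV − CE = 18328 − 14592.64 = 3735.36

$3,735.36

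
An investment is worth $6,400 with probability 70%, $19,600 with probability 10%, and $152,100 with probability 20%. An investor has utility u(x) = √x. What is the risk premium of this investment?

$14,956

E[u] = 0.7·√6400 + 0.1·√19600 + 0.2·√152100 = 0.7·80 + 0.1·140 + 0.2·390 = 148
CE = (148)² = 21904
Risk premium = EV − CE = 36860 − 21904 = 14956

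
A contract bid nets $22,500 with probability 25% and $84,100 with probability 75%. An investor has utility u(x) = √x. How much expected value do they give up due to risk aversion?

E[u] = 0.25·√22500 + 0.75·√84100 = 0.25·150 + 0.75·290 = 255
CE = (255)² = 65025
Risk premium = EV − CE = 68700 − 65025 = 3675

$3,675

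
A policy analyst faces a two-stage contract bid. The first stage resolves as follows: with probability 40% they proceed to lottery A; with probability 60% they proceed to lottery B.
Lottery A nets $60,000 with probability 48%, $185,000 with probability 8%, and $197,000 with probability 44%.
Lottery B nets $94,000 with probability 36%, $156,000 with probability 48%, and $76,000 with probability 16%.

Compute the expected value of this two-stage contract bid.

$124,640

EV(A) = 0.48 × 60000 + 0.08 × 185000 + 0.44 × 197000 = 28800 + 14800 + 86680 = 130280
EV(B) = 0.36 × 94000 + 0.48 × 156000 + 0.16 × 76000 = 33840 + 74880 + 12160 = 120880
Overall = 0.4 × 130280 + 0.6 × 120880 = 52112 + 72528 = 124640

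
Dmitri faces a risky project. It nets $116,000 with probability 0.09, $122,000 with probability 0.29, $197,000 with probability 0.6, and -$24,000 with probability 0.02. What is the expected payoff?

EV = 0.09 × 116000 + 0.29 × 122000 + 0.6 × 197000 + 0.02 × (-24000) = 10440 + 35380 + 118200 − 480 = 163540

$163,540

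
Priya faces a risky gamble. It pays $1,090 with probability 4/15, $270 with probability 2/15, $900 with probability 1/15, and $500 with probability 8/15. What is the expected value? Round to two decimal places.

EV = 4/15 × 1090 + 2/15 × 270 + 1/15 × 900 + 8/15 × 500 = 290.6667 + 36 + 60 + 266.6667 = 653.3333

$653.33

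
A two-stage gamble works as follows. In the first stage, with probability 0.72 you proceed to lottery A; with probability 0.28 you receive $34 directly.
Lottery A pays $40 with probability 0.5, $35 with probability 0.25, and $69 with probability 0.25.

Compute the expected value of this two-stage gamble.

$42.64

EV(A) = 0.5 × 40 + 0.25 × 35 + 0.25 × 69 = 20 + 8.75 + 17.25 = 46
Branch B: 34 (certain)
Overall = 0.72 × 46 + 0.28 × 34 = 33.12 + 9.52 = 42.64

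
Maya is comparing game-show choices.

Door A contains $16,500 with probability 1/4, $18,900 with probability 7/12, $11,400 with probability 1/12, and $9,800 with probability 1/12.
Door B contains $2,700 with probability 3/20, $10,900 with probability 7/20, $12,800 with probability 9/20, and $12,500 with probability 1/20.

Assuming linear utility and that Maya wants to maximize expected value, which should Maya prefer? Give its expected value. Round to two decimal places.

Door A ($16,916.67)

Door A = 1/4 × 16500 + 7/12 × 18900 + 1/12 × 11400 + 1/12 × 9800 = 4125 + 11025 + 950 + 816.6667 = 16916.6667
Door B = 3/20 × 2700 + 7/20 × 10900 + 9/20 × 12800 + 1/20 × 12500 = 405 + 3815 + 5760 + 625 = 10605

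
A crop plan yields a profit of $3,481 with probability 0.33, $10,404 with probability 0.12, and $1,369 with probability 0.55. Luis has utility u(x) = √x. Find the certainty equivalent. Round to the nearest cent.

$2,710.24

E[u] = 0.33·√3481 + 0.12·√10404 + 0.55·√1369 = 0.33·59 + 0.12·102 + 0.55·37 = 52.06
CE = (52.06)² = 2710.2436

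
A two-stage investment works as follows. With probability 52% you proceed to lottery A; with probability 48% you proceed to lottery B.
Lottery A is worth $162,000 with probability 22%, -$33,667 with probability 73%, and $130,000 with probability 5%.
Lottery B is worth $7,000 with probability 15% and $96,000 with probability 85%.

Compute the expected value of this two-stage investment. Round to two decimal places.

$48,804.81

EV(A) = 0.22 × 162000 + 0.73 × (-33667) + 0.05 × 130000 = 35640 − 24576.91 + 6500 = 17563.09
EV(B) = 0.15 × 7000 + 0.85 × 96000 = 1050 + 81600 = 82650
Overall = 0.52 × 17563.09 + 0.48 × 82650 = 9132.8068 + 39672 = 48804.8068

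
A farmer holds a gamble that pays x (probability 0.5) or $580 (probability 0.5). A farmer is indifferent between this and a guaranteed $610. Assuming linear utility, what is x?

0.5·x + 0.5·580 = 610
0.5·x = 610 − 290 = 320
x = 320 / 0.5 = 640

x = $640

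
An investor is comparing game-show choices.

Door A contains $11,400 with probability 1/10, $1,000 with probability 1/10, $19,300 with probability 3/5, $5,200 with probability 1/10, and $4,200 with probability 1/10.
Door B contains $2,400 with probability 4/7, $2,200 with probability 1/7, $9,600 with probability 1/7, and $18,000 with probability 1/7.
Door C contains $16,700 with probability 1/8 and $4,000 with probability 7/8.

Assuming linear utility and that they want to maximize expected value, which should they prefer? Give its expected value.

Door A ($13,760)

Door A = 1/10 × 11400 + 1/10 × 1000 + 3/5 × 19300 + 1/10 × 5200 + 1/10 × 4200 = 1140 + 100 + 11580 + 520 + 420 = 13760
Door B = 4/7 × 2400 + 1/7 × 2200 + 1/7 × 9600 + 1/7 × 18000 = 1371.4286 + 314.2857 + 1371.4286 + 2571.4286 = 5628.5714
Door C = 1/8 × 16700 + 7/8 × 4000 = 2087.5 + 3500 = 5587.5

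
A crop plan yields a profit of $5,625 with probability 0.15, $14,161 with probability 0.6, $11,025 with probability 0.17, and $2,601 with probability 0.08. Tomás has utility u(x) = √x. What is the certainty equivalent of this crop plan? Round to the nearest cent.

$10,936.98

E[u] = 0.15·√5625 + 0.6·√14161 + 0.17·√11025 + 0.08·√2601 = 0.15·75 + 0.6·119 + 0.17·105 + 0.08·51 = 104.58
CE = (104.58)² = 10936.9764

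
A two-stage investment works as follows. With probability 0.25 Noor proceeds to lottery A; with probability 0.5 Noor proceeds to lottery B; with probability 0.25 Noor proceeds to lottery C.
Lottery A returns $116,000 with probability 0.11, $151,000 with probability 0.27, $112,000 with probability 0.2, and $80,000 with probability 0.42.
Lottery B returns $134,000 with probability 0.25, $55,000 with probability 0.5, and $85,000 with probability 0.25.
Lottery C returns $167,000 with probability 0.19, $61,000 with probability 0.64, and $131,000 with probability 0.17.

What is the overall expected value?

EV(A) = 0.11 × 116000 + 0.27 × 151000 + 0.2 × 112000 + 0.42 × 80000 = 12760 + 40770 + 22400 + 33600 = 109530
EV(B) = 0.25 × 134000 + 0.5 × 55000 + 0.25 × 85000 = 33500 + 27500 + 21250 = 82250
EV(C) = 0.19 × 167000 + 0.64 × 61000 + 0.17 × 131000 = 31730 + 39040 + 22270 = 93040
Overall = 0.25 × 109530 + 0.5 × 82250 + 0.25 × 93040 = 27382.5 + 41125 + 23260 = 91767.5

$91,767.50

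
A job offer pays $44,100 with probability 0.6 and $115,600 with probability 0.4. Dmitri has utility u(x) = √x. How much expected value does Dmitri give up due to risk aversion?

E[u] = 0.6·√44100 + 0.4·√115600 = 0.6·210 + 0.4·340 = 262
CE = (262)² = 68644
Risk premium = EV − CE = 72700 − 68644 = 4056

$4,056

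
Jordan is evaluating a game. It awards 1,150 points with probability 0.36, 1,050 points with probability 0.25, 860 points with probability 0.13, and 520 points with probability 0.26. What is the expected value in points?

923.5 points

EV = 0.36 × 1150 + 0.25 × 1050 + 0.13 × 860 + 0.26 × 520 = 414 + 262.5 + 111.8 + 135.2 = 923.5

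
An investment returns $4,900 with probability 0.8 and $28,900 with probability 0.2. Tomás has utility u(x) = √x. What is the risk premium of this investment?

E[u] = 0.8·√4900 + 0.2·√28900 = 0.8·70 + 0.2·170 = 90
CE = (90)² = 8100
Risk premium = EV − CE = 9700 − 8100 = 1600

$1,600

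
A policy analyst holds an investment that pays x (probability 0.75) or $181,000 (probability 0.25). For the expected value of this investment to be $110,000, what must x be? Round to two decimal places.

0.75·x + 0.25·181000 = 110000
0.75·x = 110000 − 45250 = 64750
x = 64750 / 0.75 = 86333.3333

x = $86,333.33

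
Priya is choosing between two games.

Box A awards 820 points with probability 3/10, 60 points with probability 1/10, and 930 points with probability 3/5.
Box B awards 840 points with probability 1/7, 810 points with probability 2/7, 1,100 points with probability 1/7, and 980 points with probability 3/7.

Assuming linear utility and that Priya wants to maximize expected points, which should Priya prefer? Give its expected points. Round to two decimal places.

Box B (928.57 points)

Box A = 3/10 × 820 + 1/10 × 60 + 3/5 × 930 = 246 + 6 + 558 = 810
Box B = 1/7 × 840 + 2/7 × 810 + 1/7 × 1100 + 3/7 × 980 = 120 + 231.4286 + 157.1429 + 420 = 928.5714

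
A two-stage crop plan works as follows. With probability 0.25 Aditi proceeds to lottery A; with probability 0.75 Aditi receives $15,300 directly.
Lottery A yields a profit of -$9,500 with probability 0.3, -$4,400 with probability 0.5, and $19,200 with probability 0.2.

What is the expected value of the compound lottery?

$11,172.50

EV(A) = 0.3 × (-9500) + 0.5 × (-4400) + 0.2 × 19200 = -2850 − 2200 + 3840 = -1210
Branch B: 15300 (certain)
Overall = 0.25 × (-1210) + 0.75 × 15300 = -302.5 + 11475 = 11172.5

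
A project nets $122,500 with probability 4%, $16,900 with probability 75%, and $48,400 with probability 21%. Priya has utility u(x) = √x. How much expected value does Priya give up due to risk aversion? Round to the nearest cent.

$2,869.71

E[u] = 0.04·√122500 + 0.75·√16900 + 0.21·√48400 = 0.04·350 + 0.75·130 + 0.21·220 = 157.7
CE = (157.7)² = 24869.29
Risk premium = EV − CE = 27739 − 24869.29 = 2869.71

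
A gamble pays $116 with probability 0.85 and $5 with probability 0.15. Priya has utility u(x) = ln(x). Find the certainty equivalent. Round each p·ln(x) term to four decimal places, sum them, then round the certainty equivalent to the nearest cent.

E[u] = 0.85·ln(116) + 0.15·ln(5) = 4.0406 + 0.2414 = 4.2820
CE = e^4.2820 ≈ 72.39

$72.39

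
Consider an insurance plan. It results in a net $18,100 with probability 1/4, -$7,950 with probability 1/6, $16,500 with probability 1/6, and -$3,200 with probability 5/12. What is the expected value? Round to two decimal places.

$4,616.67

EV = 1/4 × 18100 + 1/6 × (-7950) + 1/6 × 16500 + 5/12 × (-3200) = 4525 − 1325 + 2750 − 1333.3333 = 4616.6667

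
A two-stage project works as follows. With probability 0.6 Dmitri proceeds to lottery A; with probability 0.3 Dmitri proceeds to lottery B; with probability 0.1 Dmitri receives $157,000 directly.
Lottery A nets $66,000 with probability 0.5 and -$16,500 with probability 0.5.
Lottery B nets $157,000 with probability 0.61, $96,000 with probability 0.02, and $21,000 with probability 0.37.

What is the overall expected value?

EV(A) = 0.5 × 66000 + 0.5 × (-16500) = 33000 − 8250 = 24750
EV(B) = 0.61 × 157000 + 0.02 × 96000 + 0.37 × 21000 = 95770 + 1920 + 7770 = 105460
Branch C: 157000 (certain)
Overall = 0.6 × 24750 + 0.3 × 105460 + 0.1 × 157000 = 14850 + 31638 + 15700 = 62188

$62,188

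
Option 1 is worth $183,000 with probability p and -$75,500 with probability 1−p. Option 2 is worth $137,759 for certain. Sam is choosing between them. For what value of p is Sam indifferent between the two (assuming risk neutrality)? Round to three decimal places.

p·183000 + (1−p)·(-75500) = 137759
258500p − 75500 = 137759
p = (137759 + 75500) / 258500

p = 0.825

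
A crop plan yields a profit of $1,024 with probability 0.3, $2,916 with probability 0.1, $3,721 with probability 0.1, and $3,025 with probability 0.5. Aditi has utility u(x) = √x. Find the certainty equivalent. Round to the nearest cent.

E[u] = 0.3·√1024 + 0.1·√2916 + 0.1·√3721 + 0.5·√3025 = 0.3·32 + 0.1·54 + 0.1·61 + 0.5·55 = 48.6
CE = (48.6)² = 2361.96

$2,361.96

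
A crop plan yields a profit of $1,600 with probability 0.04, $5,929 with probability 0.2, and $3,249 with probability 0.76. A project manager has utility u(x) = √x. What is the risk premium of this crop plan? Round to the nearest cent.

E[u] = 0.04·√1600 + 0.2·√5929 + 0.76·√3249 = 0.04·40 + 0.2·77 + 0.76·57 = 60.32
CE = (60.32)² = 3638.5024
Risk premium = EV − CE = 3719.04 − 3638.5024 = 80.5376

$80.54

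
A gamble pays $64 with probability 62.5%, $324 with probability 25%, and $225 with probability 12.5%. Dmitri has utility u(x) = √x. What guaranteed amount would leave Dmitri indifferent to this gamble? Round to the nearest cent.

E[u] = 0.625·√64 + 0.25·√324 + 0.125·√225 = 0.625·8 + 0.25·18 + 0.125·15 = 11.375
CE = (11.375)² = 129.390625

$129.39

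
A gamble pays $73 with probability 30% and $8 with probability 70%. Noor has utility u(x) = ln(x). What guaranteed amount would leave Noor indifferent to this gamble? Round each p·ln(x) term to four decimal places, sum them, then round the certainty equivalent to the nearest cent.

E[u] = 0.3·ln(73) + 0.7·ln(8) = 1.2871 + 1.4556 = 2.7427
CE = e^2.7427 ≈ 15.53

$15.53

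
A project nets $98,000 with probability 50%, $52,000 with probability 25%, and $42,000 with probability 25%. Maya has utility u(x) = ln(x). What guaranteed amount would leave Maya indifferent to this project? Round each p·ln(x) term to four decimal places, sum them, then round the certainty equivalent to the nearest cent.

$67,676.89

E[u] = 0.5·ln(98000) + 0.25·ln(52000) + 0.25·ln(42000) = 5.7464 + 2.7147 + 2.6614 = 11.1225
CE = e^11.1225 ≈ 67676.89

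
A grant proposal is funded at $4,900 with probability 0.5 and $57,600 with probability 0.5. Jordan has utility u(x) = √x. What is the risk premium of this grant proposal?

E[u] = 0.5·√4900 + 0.5·√57600 = 0.5·70 + 0.5·240 = 155
CE = (155)² = 24025
Risk premium = EV − CE = 31250 − 24025 = 7225

$7,225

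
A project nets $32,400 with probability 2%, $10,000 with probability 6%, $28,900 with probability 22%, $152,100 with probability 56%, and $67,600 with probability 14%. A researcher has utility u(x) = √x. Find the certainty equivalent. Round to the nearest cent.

$91,083.24

E[u] = 0.02·√32400 + 0.06·√10000 + 0.22·√28900 + 0.56·√152100 + 0.14·√67600 = 0.02·180 + 0.06·100 + 0.22·170 + 0.56·390 + 0.14·260 = 301.8
CE = (301.8)² = 91083.24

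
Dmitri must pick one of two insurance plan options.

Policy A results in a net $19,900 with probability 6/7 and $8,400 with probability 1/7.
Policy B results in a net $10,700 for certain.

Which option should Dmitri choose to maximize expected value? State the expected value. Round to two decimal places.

Policy A ($18,257.14)

Policy A = 6/7 × 19900 + 1/7 × 8400 = 17057.1429 + 1200 = 18257.1429
Policy B: 10700 (certain)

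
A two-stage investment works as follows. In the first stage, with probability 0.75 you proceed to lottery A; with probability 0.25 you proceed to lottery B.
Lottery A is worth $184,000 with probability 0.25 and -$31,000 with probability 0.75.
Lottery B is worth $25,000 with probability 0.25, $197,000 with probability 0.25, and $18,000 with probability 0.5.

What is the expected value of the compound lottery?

EV(A) = 0.25 × 184000 + 0.75 × (-31000) = 46000 − 23250 = 22750
EV(B) = 0.25 × 25000 + 0.25 × 197000 + 0.5 × 18000 = 6250 + 49250 + 9000 = 64500
Overall = 0.75 × 22750 + 0.25 × 64500 = 17062.5 + 16125 = 33187.5

$33,187.50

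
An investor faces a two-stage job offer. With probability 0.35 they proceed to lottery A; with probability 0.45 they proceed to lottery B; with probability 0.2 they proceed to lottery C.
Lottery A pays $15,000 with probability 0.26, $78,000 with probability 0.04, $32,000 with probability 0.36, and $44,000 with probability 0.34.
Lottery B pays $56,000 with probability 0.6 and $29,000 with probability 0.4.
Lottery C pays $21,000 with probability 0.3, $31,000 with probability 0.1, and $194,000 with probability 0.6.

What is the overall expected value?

EV(A) = 0.26 × 15000 + 0.04 × 78000 + 0.36 × 32000 + 0.34 × 44000 = 3900 + 3120 + 11520 + 14960 = 33500
EV(B) = 0.6 × 56000 + 0.4 × 29000 = 33600 + 11600 = 45200
EV(C) = 0.3 × 21000 + 0.1 × 31000 + 0.6 × 194000 = 6300 + 3100 + 116400 = 125800
Overall = 0.35 × 33500 + 0.45 × 45200 + 0.2 × 125800 = 11725 + 20340 + 25160 = 57225

$57,225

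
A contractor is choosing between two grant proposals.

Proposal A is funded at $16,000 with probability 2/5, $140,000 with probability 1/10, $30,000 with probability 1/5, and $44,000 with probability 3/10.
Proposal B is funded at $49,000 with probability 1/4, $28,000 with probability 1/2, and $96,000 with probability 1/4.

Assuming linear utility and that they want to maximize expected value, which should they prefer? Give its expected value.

Proposal A = 2/5 × 16000 + 1/10 × 140000 + 1/5 × 30000 + 3/10 × 44000 = 6400 + 14000 + 6000 + 13200 = 39600
Proposal B = 1/4 × 49000 + 1/2 × 28000 + 1/4 × 96000 = 12250 + 14000 + 24000 = 50250

Proposal B ($50,250)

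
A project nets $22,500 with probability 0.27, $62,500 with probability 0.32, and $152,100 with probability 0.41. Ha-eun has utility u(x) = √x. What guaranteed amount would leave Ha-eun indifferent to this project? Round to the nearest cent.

E[u] = 0.27·√22500 + 0.32·√62500 + 0.41·√152100 = 0.27·150 + 0.32·250 + 0.41·390 = 280.4
CE = (280.4)² = 78624.16

$78,624.16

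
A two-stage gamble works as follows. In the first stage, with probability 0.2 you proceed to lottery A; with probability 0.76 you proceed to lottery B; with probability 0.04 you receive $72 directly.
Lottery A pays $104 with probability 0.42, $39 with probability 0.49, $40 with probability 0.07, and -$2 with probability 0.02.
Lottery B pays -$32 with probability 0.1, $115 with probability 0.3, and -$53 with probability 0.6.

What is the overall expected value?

$15.61

EV(A) = 0.42 × 104 + 0.49 × 39 + 0.07 × 40 + 0.02 × (-2) = 43.68 + 19.11 + 2.8 − 0.04 = 65.55
EV(B) = 0.1 × (-32) + 0.3 × 115 + 0.6 × (-53) = -3.2 + 34.5 − 31.8 = -0.5
Branch C: 72 (certain)
Overall = 0.2 × 65.55 + 0.76 × (-0.5) + 0.04 × 72 = 13.11 − 0.38 + 2.88 = 15.61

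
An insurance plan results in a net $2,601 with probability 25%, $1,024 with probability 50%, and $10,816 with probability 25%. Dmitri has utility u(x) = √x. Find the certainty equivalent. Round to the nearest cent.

E[u] = 0.25·√2601 + 0.5·√1024 + 0.25·√10816 = 0.25·51 + 0.5·32 + 0.25·104 = 54.75
CE = (54.75)² = 2997.5625

$2,997.56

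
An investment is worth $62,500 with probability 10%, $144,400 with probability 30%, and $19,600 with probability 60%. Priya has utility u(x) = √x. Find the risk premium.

$11,601

E[u] = 0.1·√62500 + 0.3·√144400 + 0.6·√19600 = 0.1·250 + 0.3·380 + 0.6·140 = 223
CE = (223)² = 49729
Risk premium = EV − CE = 61330 − 49729 = 11601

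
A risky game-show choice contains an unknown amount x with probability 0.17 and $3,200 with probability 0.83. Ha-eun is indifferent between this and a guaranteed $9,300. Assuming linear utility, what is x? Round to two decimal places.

0.17·x + 0.83·3200 = 9300
0.17·x = 9300 − 2656 = 6644
x = 6644 / 0.17 = 39082.3529

x = $39,082.35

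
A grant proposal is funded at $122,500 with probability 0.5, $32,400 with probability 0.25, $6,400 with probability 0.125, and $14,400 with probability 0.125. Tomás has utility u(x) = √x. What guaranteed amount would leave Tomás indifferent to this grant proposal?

$60,025

E[u] = 0.5·√122500 + 0.25·√32400 + 0.125·√6400 + 0.125·√14400 = 0.5·350 + 0.25·180 + 0.125·80 + 0.125·120 = 245
CE = (245)² = 60025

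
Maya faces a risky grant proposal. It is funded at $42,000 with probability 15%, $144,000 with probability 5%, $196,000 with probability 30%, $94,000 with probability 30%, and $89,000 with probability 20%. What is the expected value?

EV = 0.15 × 42000 + 0.05 × 144000 + 0.3 × 196000 + 0.3 × 94000 + 0.2 × 89000 = 6300 + 7200 + 58800 + 28200 + 17800 = 118300

$118,300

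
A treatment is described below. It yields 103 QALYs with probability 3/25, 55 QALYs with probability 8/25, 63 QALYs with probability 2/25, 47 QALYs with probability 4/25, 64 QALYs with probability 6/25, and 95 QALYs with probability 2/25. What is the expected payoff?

EV = 3/25 × 103 + 8/25 × 55 + 2/25 × 63 + 4/25 × 47 + 6/25 × 64 + 2/25 × 95 = 12.36 + 17.6 + 5.04 + 7.52 + 15.36 + 7.6 = 65.48

65.48 QALYs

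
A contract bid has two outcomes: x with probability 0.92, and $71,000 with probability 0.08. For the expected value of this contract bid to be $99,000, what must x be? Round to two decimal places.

x = $101,434.78

0.92·x + 0.08·71000 = 99000
0.92·x = 99000 − 5680 = 93320
x = 93320 / 0.92 = 101434.7826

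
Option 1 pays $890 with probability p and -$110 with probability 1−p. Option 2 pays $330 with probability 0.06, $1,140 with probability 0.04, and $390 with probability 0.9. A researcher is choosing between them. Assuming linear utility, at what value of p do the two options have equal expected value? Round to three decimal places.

p = 0.526

EV(Option 2) = 0.06 × 330 + 0.04 × 1140 + 0.9 × 390 = 19.8 + 45.6 + 351 = 416.4
p·890 + (1−p)·(-110) = 416.4
1000p − 110 = 416.4
p = (416.4 + 110) / 1000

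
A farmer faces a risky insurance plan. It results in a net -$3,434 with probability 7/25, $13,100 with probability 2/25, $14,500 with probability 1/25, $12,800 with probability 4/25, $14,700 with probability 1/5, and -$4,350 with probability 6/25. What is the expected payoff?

$4,610.48

EV = 7/25 × (-3434) + 2/25 × 13100 + 1/25 × 14500 + 4/25 × 12800 + 1/5 × 14700 + 6/25 × (-4350) = -961.52 + 1048 + 580 + 2048 + 2940 − 1044 = 4610.48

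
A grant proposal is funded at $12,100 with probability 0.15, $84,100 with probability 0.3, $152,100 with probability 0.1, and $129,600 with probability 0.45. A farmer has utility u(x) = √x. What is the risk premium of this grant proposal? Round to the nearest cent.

$7,854.75

E[u] = 0.15·√12100 + 0.3·√84100 + 0.1·√152100 + 0.45·√129600 = 0.15·110 + 0.3·290 + 0.1·390 + 0.45·360 = 304.5
CE = (304.5)² = 92720.25
Risk premium = EV − CE = 100575 − 92720.25 = 7854.75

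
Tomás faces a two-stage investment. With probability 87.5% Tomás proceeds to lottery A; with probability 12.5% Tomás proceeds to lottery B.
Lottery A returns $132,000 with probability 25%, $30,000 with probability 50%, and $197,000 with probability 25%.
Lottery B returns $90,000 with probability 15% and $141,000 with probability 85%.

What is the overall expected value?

EV(A) = 0.25 × 132000 + 0.5 × 30000 + 0.25 × 197000 = 33000 + 15000 + 49250 = 97250
EV(B) = 0.15 × 90000 + 0.85 × 141000 = 13500 + 119850 = 133350
Overall = 0.875 × 97250 + 0.125 × 133350 = 85093.75 + 16668.75 = 101762.5

$101,762.50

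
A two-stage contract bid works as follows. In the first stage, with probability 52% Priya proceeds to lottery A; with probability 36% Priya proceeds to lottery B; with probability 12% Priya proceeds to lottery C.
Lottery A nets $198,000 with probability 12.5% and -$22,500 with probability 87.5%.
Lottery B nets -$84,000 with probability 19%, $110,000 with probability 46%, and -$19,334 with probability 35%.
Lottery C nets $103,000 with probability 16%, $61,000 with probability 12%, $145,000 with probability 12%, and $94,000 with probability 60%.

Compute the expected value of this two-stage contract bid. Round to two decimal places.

EV(A) = 0.125 × 198000 + 0.875 × (-22500) = 24750 − 19687.5 = 5062.5
EV(B) = 0.19 × (-84000) + 0.46 × 110000 + 0.35 × (-19334) = -15960 + 50600 − 6766.9 = 27873.1
EV(C) = 0.16 × 103000 + 0.12 × 61000 + 0.12 × 145000 + 0.6 × 94000 = 16480 + 7320 + 17400 + 56400 = 97600
Overall = 0.52 × 5062.5 + 0.36 × 27873.1 + 0.12 × 97600 = 2632.5 + 10034.316 + 11712 = 24378.816

$24,378.82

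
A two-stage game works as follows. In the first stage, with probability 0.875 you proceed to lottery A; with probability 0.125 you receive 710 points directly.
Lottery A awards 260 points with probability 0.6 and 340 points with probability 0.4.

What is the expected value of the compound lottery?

EV(A) = 0.6 × 260 + 0.4 × 340 = 156 + 136 = 292
Branch B: 710 (certain)
Overall = 0.875 × 292 + 0.125 × 710 = 255.5 + 88.75 = 344.25

344.25 points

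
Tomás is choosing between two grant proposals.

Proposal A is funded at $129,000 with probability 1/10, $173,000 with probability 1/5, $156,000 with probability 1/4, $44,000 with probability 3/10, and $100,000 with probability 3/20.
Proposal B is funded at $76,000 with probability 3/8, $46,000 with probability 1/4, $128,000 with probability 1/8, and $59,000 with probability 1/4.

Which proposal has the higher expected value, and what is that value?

Proposal A ($114,700)

Proposal A = 1/10 × 129000 + 1/5 × 173000 + 1/4 × 156000 + 3/10 × 44000 + 3/20 × 100000 = 12900 + 34600 + 39000 + 13200 + 15000 = 114700
Proposal B = 3/8 × 76000 + 1/4 × 46000 + 1/8 × 128000 + 1/4 × 59000 = 28500 + 11500 + 16000 + 14750 = 70750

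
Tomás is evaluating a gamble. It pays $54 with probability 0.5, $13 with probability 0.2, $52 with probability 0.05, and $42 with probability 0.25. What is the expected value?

$42.70

EV = 0.5 × 54 + 0.2 × 13 + 0.05 × 52 + 0.25 × 42 = 27 + 2.6 + 2.6 + 10.5 = 42.7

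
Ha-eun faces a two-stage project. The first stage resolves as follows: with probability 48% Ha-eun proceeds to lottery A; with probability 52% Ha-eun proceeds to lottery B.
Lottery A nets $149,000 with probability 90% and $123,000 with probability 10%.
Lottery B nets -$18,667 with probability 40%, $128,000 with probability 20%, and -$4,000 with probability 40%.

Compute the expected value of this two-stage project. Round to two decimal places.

EV(A) = 0.9 × 149000 + 0.1 × 123000 = 134100 + 12300 = 146400
EV(B) = 0.4 × (-18667) + 0.2 × 128000 + 0.4 × (-4000) = -7466.8 + 25600 − 1600 = 16533.2
Overall = 0.48 × 146400 + 0.52 × 16533.2 = 70272 + 8597.264 = 78869.264

$78,869.26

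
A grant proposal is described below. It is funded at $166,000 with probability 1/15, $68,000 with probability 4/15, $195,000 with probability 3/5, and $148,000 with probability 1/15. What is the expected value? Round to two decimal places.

$156,066.67

EV = 1/15 × 166000 + 4/15 × 68000 + 3/5 × 195000 + 1/15 × 148000 = 11066.6667 + 18133.3333 + 117000 + 9866.6667 = 156066.6667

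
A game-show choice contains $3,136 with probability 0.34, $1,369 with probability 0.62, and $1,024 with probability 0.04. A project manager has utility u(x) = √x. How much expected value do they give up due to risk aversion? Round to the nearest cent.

$84.55

E[u] = 0.34·√3136 + 0.62·√1369 + 0.04·√1024 = 0.34·56 + 0.62·37 + 0.04·32 = 43.26
CE = (43.26)² = 1871.4276
Risk premium = EV − CE = 1955.98 − 1871.4276 = 84.5524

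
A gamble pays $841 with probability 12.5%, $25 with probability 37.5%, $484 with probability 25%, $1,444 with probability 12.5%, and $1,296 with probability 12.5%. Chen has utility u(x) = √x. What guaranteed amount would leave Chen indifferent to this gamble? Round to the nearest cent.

$410.06

E[u] = 0.125·√841 + 0.375·√25 + 0.25·√484 + 0.125·√1444 + 0.125·√1296 = 0.125·29 + 0.375·5 + 0.25·22 + 0.125·38 + 0.125·36 = 20.25
CE = (20.25)² = 410.0625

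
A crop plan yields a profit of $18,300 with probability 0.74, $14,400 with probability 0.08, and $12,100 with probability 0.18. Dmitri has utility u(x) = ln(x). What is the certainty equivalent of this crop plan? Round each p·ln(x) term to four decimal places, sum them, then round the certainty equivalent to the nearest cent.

E[u] = 0.74·ln(18300) + 0.08·ln(14400) + 0.18·ln(12100) = 7.2628 + 0.7660 + 1.6922 = 9.7210
CE = e^9.7210 ≈ 16663.90

$16,663.90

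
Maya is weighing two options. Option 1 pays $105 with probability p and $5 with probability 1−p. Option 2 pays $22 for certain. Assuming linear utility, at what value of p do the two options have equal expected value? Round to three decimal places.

p = 0.170

p·105 + (1−p)·5 = 22
100p + 5 = 22
p = (22 − 5) / 100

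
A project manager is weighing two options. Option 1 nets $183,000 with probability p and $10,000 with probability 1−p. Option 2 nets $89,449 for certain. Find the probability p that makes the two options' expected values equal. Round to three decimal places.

p·183000 + (1−p)·10000 = 89449
173000p + 10000 = 89449
p = (89449 − 10000) / 173000

p = 0.459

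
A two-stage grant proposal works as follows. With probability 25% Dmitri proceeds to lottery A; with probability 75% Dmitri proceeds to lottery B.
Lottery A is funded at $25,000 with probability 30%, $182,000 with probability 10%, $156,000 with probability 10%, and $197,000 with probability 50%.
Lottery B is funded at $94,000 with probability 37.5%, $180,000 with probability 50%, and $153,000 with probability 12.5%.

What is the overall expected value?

EV(A) = 0.3 × 25000 + 0.1 × 182000 + 0.1 × 156000 + 0.5 × 197000 = 7500 + 18200 + 15600 + 98500 = 139800
EV(B) = 0.375 × 94000 + 0.5 × 180000 + 0.125 × 153000 = 35250 + 90000 + 19125 = 144375
Overall = 0.25 × 139800 + 0.75 × 144375 = 34950 + 108281.25 = 143231.25

$143,231.25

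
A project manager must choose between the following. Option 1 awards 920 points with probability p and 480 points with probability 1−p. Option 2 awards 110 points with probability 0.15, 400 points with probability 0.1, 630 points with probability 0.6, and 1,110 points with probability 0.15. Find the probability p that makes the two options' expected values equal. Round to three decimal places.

EV(Option 2) = 0.15 × 110 + 0.1 × 400 + 0.6 × 630 + 0.15 × 1110 = 16.5 + 40 + 378 + 166.5 = 601
p·920 + (1−p)·480 = 601
440p + 480 = 601
p = (601 − 480) / 440

p = 0.275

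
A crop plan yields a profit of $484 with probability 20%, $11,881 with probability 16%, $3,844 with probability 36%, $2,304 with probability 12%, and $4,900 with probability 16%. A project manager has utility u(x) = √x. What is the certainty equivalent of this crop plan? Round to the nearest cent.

$3,735.65

E[u] = 0.2·√484 + 0.16·√11881 + 0.36·√3844 + 0.12·√2304 + 0.16·√4900 = 0.2·22 + 0.16·109 + 0.36·62 + 0.12·48 + 0.16·70 = 61.12
CE = (61.12)² = 3735.6544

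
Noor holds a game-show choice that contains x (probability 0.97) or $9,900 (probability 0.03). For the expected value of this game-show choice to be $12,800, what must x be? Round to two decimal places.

x = $12,889.69

0.97·x + 0.03·9900 = 12800
0.97·x = 12800 − 297 = 12503
x = 12503 / 0.97 = 12889.6907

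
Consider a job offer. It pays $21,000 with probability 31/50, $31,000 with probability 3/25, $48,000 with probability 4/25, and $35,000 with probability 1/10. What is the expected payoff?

EV = 31/50 × 21000 + 3/25 × 31000 + 4/25 × 48000 + 1/10 × 35000 = 13020 + 3720 + 7680 + 3500 = 27920

$27,920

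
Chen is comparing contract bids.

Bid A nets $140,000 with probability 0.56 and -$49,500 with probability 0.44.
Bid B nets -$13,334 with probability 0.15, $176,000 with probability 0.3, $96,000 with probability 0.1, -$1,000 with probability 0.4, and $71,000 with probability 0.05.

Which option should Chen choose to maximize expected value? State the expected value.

Bid A = 0.56 × 140000 + 0.44 × (-49500) = 78400 − 21780 = 56620
Bid B = 0.15 × (-13334) + 0.3 × 176000 + 0.1 × 96000 + 0.4 × (-1000) + 0.05 × 71000 = -2000.1 + 52800 + 9600 − 400 + 3550 = 63549.9

Bid B ($63,549.90)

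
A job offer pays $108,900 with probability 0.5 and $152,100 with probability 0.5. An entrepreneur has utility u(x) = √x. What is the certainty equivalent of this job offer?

$129,600

E[u] = 0.5·√108900 + 0.5·√152100 = 0.5·330 + 0.5·390 = 360
CE = (360)² = 129600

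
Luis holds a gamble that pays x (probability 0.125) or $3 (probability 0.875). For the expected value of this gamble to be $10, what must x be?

0.125·x + 0.875·3 = 10
0.125·x = 10 − 2.625 = 7.375
x = 7.375 / 0.125 = 59

x = $59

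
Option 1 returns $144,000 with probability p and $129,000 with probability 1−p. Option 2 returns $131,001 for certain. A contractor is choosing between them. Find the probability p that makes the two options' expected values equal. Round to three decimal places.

p = 0.133

p·144000 + (1−p)·129000 = 131001
15000p + 129000 = 131001
p = (131001 − 129000) / 15000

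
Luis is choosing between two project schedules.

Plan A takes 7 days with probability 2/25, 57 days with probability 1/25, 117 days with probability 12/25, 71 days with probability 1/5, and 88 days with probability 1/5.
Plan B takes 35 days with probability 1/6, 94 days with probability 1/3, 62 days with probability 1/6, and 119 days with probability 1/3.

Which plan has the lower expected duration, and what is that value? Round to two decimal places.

Plan B (87.17 days)

Plan A = 2/25 × 7 + 1/25 × 57 + 12/25 × 117 + 1/5 × 71 + 1/5 × 88 = 0.56 + 2.28 + 56.16 + 14.2 + 17.6 = 90.8
Plan B = 1/6 × 35 + 1/3 × 94 + 1/6 × 62 + 1/3 × 119 = 5.8333 + 31.3333 + 10.3333 + 39.6667 = 87.1667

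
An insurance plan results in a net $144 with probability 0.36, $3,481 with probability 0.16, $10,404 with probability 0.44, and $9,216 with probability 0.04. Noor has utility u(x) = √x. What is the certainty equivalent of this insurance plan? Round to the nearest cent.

$3,903.75

E[u] = 0.36·√144 + 0.16·√3481 + 0.44·√10404 + 0.04·√9216 = 0.36·12 + 0.16·59 + 0.44·102 + 0.04·96 = 62.48
CE = (62.48)² = 3903.7504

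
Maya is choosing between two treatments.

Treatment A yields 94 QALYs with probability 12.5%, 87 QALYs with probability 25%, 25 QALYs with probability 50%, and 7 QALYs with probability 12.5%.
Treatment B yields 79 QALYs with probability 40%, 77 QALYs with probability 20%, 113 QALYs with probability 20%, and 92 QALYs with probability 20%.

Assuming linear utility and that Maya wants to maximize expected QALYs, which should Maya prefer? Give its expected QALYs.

Treatment A = 0.125 × 94 + 0.25 × 87 + 0.5 × 25 + 0.125 × 7 = 11.75 + 21.75 + 12.5 + 0.875 = 46.875
Treatment B = 0.4 × 79 + 0.2 × 77 + 0.2 × 113 + 0.2 × 92 = 31.6 + 15.4 + 22.6 + 18.4 = 88

Treatment B (88 QALYs)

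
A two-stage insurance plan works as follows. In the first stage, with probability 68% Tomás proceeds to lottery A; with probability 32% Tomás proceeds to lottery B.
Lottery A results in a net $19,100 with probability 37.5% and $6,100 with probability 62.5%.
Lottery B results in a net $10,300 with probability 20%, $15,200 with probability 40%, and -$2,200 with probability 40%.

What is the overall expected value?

EV(A) = 0.375 × 19100 + 0.625 × 6100 = 7162.5 + 3812.5 = 10975
EV(B) = 0.2 × 10300 + 0.4 × 15200 + 0.4 × (-2200) = 2060 + 6080 − 880 = 7260
Overall = 0.68 × 10975 + 0.32 × 7260 = 7463 + 2323.2 = 9786.2

$9,786.20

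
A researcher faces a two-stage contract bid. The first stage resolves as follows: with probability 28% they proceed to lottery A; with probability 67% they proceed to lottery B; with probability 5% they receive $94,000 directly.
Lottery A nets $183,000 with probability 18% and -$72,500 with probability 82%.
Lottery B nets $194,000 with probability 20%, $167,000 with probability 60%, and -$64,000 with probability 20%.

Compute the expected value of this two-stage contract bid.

EV(A) = 0.18 × 183000 + 0.82 × (-72500) = 32940 − 59450 = -26510
EV(B) = 0.2 × 194000 + 0.6 × 167000 + 0.2 × (-64000) = 38800 + 100200 − 12800 = 126200
Branch C: 94000 (certain)
Overall = 0.28 × (-26510) + 0.67 × 126200 + 0.05 × 94000 = -7422.8 + 84554 + 4700 = 81831.2

$81,831.20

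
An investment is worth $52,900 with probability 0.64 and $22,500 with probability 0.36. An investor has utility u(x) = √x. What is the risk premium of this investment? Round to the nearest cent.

E[u] = 0.64·√52900 + 0.36·√22500 = 0.64·230 + 0.36·150 = 201.2
CE = (201.2)² = 40481.44
Risk premium = EV − CE = 41956 − 40481.44 = 1474.56

$1,474.56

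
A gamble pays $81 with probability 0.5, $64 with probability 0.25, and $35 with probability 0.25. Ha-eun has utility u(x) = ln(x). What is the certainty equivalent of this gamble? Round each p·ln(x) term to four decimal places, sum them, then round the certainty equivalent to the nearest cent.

$61.91

E[u] = 0.5·ln(81) + 0.25·ln(64) + 0.25·ln(35) = 2.1972 + 1.0397 + 0.8888 = 4.1257
CE = e^4.1257 ≈ 61.91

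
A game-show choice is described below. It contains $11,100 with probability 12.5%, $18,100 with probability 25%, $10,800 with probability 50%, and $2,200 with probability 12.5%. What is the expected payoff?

$11,587.50

EV = 0.125 × 11100 + 0.25 × 18100 + 0.5 × 10800 + 0.125 × 2200 = 1387.5 + 4525 + 5400 + 275 = 11587.5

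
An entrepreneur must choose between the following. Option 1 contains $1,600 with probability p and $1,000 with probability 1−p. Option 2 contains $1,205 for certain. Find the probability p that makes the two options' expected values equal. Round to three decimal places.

p·1600 + (1−p)·1000 = 1205
600p + 1000 = 1205
p = (1205 − 1000) / 600

p = 0.342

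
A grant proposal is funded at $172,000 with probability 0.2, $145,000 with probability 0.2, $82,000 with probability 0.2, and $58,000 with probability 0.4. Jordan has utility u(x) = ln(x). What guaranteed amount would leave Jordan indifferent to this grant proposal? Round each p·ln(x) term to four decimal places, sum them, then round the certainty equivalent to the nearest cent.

$92,790.54

E[u] = 0.2·ln(172000) + 0.2·ln(145000) + 0.2·ln(82000) + 0.4·ln(58000) = 2.4110 + 2.3769 + 2.2629 + 4.3873 = 11.4381
CE = e^11.4381 ≈ 92790.54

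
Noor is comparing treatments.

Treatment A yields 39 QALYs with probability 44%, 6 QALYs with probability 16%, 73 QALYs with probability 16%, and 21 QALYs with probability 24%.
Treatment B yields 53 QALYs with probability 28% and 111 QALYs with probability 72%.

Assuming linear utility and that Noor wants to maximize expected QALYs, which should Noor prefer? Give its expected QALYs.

Treatment A = 0.44 × 39 + 0.16 × 6 + 0.16 × 73 + 0.24 × 21 = 17.16 + 0.96 + 11.68 + 5.04 = 34.84
Treatment B = 0.28 × 53 + 0.72 × 111 = 14.84 + 79.92 = 94.76

Treatment B (94.76 QALYs)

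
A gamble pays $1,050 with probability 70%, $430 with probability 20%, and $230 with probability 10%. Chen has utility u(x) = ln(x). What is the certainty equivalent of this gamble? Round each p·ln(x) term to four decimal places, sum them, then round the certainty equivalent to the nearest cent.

E[u] = 0.7·ln(1050) + 0.2·ln(430) + 0.1·ln(230) = 4.8696 + 1.2128 + 0.5438 = 6.6262
CE = e^6.6262 ≈ 754.61

$754.61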